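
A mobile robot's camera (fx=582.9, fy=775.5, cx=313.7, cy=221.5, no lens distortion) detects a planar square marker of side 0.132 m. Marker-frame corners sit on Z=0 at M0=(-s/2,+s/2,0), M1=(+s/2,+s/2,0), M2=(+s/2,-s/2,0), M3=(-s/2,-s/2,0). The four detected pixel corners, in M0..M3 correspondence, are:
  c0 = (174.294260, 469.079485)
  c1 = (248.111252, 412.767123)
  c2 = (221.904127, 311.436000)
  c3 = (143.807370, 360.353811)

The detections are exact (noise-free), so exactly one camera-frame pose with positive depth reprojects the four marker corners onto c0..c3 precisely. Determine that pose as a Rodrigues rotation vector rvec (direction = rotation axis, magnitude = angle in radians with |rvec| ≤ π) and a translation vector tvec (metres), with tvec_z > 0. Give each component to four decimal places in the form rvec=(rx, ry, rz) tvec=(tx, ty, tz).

rvec=(0.0746, -0.6192, -0.3407) tvec=(-0.1742, 0.1897, 0.8836)

Intrinsics K: fx=582.9, fy=775.5, cx=313.7, cy=221.5
Marker side s = 0.132 m; corners in marker frame (Z=0):
  M0 = (-0.0660, +0.0660, 0)
  M1 = (+0.0660, +0.0660, 0)
  M2 = (+0.0660, -0.0660, 0)
  M3 = (-0.0660, -0.0660, 0)
Detected image corners:
  c0 = (174.294260, 469.079485) px
  c1 = (248.111252, 412.767123) px
  c2 = (221.904127, 311.436000) px
  c3 = (143.807370, 360.353811) px
Planar DLT: solve 8×8 A·h = b for H (H[2,2]=1):
  H  [+699.25876 +251.89011 +198.78672]
  H  [-154.44386 +869.04890 +387.98125]
  H  [+0.62952 +0.19192 +1.00000]
B = K⁻¹H; ‖b₁‖=1.131783, ‖b₂‖=1.131783; λ = 2/(‖b₁‖+‖b₂‖) = 0.883561, sign → tz>0 ⇒ λ=+0.883561
r₁ = λ·B[:,0] = (+0.76060,-0.33483,+0.55622); r₂ = λ·B[:,1] = (+0.29056,+0.94171,+0.16957)
r₃ = r₁×r₂ = (-0.58057,+0.03264,+0.81355); SVD([r₁ r₂ r₃]) → R = UVᵀ:
  R  [+0.76060 +0.29056 -0.58057]
  R  [-0.33483 +0.94171 +0.03264]
  R  [+0.55622 +0.16957 +0.81355]
t = (-0.17419, +0.18968, +0.88356) m
tr R = 2.515864; θ = arccos((tr R − 1)/2) = 0.710660 rad = 40.718°
axis k = ((R−Rᵀ)₃₂, (R−Rᵀ)₁₃, (R−Rᵀ)₂₁) / (2 sinθ) = (+0.104958, -0.871326, -0.479348)
rvec = θ·k = (+0.074589, -0.619216, -0.340653)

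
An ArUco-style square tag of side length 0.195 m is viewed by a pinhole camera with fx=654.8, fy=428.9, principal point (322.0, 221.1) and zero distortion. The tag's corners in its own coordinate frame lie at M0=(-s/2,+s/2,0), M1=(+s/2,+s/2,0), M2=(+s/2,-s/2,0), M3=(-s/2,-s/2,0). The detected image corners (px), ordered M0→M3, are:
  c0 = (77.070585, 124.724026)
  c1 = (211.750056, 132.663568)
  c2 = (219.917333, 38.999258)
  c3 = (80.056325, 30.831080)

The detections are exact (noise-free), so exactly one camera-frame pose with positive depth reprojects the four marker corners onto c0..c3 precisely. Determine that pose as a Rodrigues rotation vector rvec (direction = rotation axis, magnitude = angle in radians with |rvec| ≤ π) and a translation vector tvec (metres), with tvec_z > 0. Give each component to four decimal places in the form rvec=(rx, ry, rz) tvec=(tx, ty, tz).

Intrinsics K: fx=654.8, fy=428.9, cx=322.0, cy=221.1
Marker side s = 0.195 m; corners in marker frame (Z=0):
  M0 = (-0.0975, +0.0975, 0)
  M1 = (+0.0975, +0.0975, 0)
  M2 = (+0.0975, -0.0975, 0)
  M3 = (-0.0975, -0.0975, 0)
Detected image corners:
  c0 = (77.070585, 124.724026) px
  c1 = (211.750056, 132.663568) px
  c2 = (219.917333, 38.999258) px
  c3 = (80.056325, 30.831080) px
Planar DLT: solve 8×8 A·h = b for H (H[2,2]=1):
  H  [+703.09481 -0.12287 +147.11851]
  H  [+40.95479 +496.73787 +82.68707]
  H  [-0.00411 +0.19341 +1.00000]
B = K⁻¹H; ‖b₁‖=1.080201, ‖b₂‖=1.080201; λ = 2/(‖b₁‖+‖b₂‖) = 0.925753, sign → tz>0 ⇒ λ=+0.925753
r₁ = λ·B[:,0] = (+0.99590,+0.09036,-0.00380); r₂ = λ·B[:,1] = (-0.08822,+0.97988,+0.17905)
r₃ = r₁×r₂ = (+0.01990,-0.17798,+0.98383); SVD([r₁ r₂ r₃]) → R = UVᵀ:
  R  [+0.99590 -0.08822 +0.01990]
  R  [+0.09036 +0.97988 -0.17798]
  R  [-0.00380 +0.17905 +0.98383]
t = (-0.24725, -0.29876, +0.92575) m
tr R = 2.959612; θ = arccos((tr R − 1)/2) = 0.201307 rad = 11.534°
axis k = ((R−Rᵀ)₃₂, (R−Rᵀ)₁₃, (R−Rᵀ)₂₁) / (2 sinθ) = (+0.892788, +0.059282, +0.446560)
rvec = θ·k = (+0.179724, +0.011934, +0.089896)

rvec=(0.1797, 0.0119, 0.0899) tvec=(-0.2472, -0.2988, 0.9258)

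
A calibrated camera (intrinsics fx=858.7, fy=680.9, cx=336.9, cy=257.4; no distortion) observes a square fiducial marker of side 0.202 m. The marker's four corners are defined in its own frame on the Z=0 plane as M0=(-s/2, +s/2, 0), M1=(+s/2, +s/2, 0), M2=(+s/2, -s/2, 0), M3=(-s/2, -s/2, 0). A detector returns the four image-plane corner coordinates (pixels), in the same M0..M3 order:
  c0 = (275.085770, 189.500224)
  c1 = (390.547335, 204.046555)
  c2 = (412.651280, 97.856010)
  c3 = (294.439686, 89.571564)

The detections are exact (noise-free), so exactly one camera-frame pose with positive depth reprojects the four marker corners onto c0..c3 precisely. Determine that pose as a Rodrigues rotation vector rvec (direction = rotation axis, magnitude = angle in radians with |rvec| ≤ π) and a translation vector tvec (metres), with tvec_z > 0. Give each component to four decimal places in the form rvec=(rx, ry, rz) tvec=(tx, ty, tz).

Intrinsics K: fx=858.7, fy=680.9, cx=336.9, cy=257.4
Marker side s = 0.202 m; corners in marker frame (Z=0):
  M0 = (-0.1010, +0.1010, 0)
  M1 = (+0.1010, +0.1010, 0)
  M2 = (+0.1010, -0.1010, 0)
  M3 = (-0.1010, -0.1010, 0)
Detected image corners:
  c0 = (275.085770, 189.500224) px
  c1 = (390.547335, 204.046555) px
  c2 = (412.651280, 97.856010) px
  c3 = (294.439686, 89.571564) px
Planar DLT: solve 8×8 A·h = b for H (H[2,2]=1):
  H  [+472.77602 -81.15076 +341.30096]
  H  [+11.92432 +518.71064 +145.38859]
  H  [-0.30765 +0.06194 +1.00000]
B = K⁻¹H; ‖b₁‖=0.750444, ‖b₂‖=0.750444; λ = 2/(‖b₁‖+‖b₂‖) = 1.332544, sign → tz>0 ⇒ λ=+1.332544
r₁ = λ·B[:,0] = (+0.89450,+0.17831,-0.40996); r₂ = λ·B[:,1] = (-0.15831,+0.98393,+0.08254)
r₃ = r₁×r₂ = (+0.41809,-0.00893,+0.90836); SVD([r₁ r₂ r₃]) → R = UVᵀ:
  R  [+0.89450 -0.15831 +0.41809]
  R  [+0.17831 +0.98393 -0.00893]
  R  [-0.40996 +0.08254 +0.90836]
t = (+0.00683, -0.21921, +1.33254) m
tr R = 2.786799; θ = arccos((tr R − 1)/2) = 0.465941 rad = 26.696°
axis k = ((R−Rᵀ)₃₂, (R−Rᵀ)₁₃, (R−Rᵀ)₂₁) / (2 sinθ) = (+0.101792, +0.921565, +0.374642)
rvec = θ·k = (+0.047429, +0.429394, +0.174561)

rvec=(0.0474, 0.4294, 0.1746) tvec=(0.0068, -0.2192, 1.3325)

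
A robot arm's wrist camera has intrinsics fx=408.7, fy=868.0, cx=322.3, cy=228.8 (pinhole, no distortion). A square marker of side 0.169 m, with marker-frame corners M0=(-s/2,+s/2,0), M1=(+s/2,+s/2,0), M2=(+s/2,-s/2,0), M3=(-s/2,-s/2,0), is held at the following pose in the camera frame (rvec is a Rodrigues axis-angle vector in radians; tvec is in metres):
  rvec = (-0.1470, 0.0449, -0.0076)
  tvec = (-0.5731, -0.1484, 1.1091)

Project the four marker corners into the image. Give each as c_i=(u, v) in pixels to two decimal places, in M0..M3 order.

c0=(78.24, 178.40) c1=(139.70, 176.60) c2=(143.48, 47.94) c3=(83.35, 50.55)

Intrinsics K: fx=408.7, fy=868.0, cx=322.3, cy=228.8
Marker side s = 0.169 m; corners in marker frame (Z=0):
  M0 = (-0.0845, +0.0845, 0)
  M1 = (+0.0845, +0.0845, 0)
  M2 = (+0.0845, -0.0845, 0)
  M3 = (-0.0845, -0.0845, 0)
rvec = (-0.1470, 0.0449, -0.0076), |rvec| = θ = 0.15389 rad = 8.817°
Rodrigues: sinθ=0.15329, 1−cosθ=0.01182; R = I + sinθ·[k]× + (1−cosθ)·[k]×²:
    [+0.99897 +0.00428 +0.04528]
    [-0.01086 +0.98919 +0.14625]
    [-0.04417 -0.14659 +0.98821]
t = (-0.5731, -0.1484, 1.1091) m
M0: Pc = R·M0+t = (-0.65715, -0.06390, +1.10045); u = 408.7·(-0.65715)/1.10045 + 322.3 = 78.2372, v = 868.0·(-0.06390)/1.10045 + 228.8 = 178.4009
M1: Pc = R·M1+t = (-0.48833, -0.06573, +1.09298); u = 408.7·(-0.48833)/1.09298 + 322.3 = 139.6995, v = 868.0·(-0.06573)/1.09298 + 228.8 = 176.5987
M2: Pc = R·M2+t = (-0.48905, -0.23290, +1.11775); u = 408.7·(-0.48905)/1.11775 + 322.3 = 143.4824, v = 868.0·(-0.23290)/1.11775 + 228.8 = 47.9366
M3: Pc = R·M3+t = (-0.65787, -0.23107, +1.12522); u = 408.7·(-0.65787)/1.12522 + 322.3 = 83.3482, v = 868.0·(-0.23107)/1.12522 + 228.8 = 50.5526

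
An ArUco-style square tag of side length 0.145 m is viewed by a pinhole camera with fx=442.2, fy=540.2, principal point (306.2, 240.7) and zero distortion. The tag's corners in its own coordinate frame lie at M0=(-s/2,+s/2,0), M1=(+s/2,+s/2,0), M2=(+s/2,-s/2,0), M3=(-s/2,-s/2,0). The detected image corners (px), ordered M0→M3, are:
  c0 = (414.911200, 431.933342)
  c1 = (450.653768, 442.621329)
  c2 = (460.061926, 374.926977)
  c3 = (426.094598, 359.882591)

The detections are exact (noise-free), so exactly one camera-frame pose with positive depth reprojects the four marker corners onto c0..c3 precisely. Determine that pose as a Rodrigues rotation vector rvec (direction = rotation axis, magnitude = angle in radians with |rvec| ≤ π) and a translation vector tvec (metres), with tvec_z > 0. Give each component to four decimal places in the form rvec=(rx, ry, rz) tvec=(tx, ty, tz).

rvec=(-0.1592, -0.6050, 0.3256) tvec=(0.3391, 0.3382, 1.1324)

Intrinsics K: fx=442.2, fy=540.2, cx=306.2, cy=240.7
Marker side s = 0.145 m; corners in marker frame (Z=0):
  M0 = (-0.0725, +0.0725, 0)
  M1 = (+0.0725, +0.0725, 0)
  M2 = (+0.0725, -0.0725, 0)
  M3 = (-0.0725, -0.0725, 0)
Detected image corners:
  c0 = (414.911200, 431.933342) px
  c1 = (450.653768, 442.621329) px
  c2 = (460.061926, 374.926977) px
  c3 = (426.094598, 359.882591) px
Planar DLT: solve 8×8 A·h = b for H (H[2,2]=1):
  H  [+445.73804 -163.93438 +438.60251]
  H  [+277.72082 +395.80048 +402.02119]
  H  [+0.46915 -0.21268 +1.00000]
B = K⁻¹H; ‖b₁‖=0.883090, ‖b₂‖=0.883090; λ = 2/(‖b₁‖+‖b₂‖) = 1.132388, sign → tz>0 ⇒ λ=+1.132388
r₁ = λ·B[:,0] = (+0.77358,+0.34545,+0.53126); r₂ = λ·B[:,1] = (-0.25304,+0.93700,-0.24083)
r₃ = r₁×r₂ = (-0.58098,+0.05187,+0.81226); SVD([r₁ r₂ r₃]) → R = UVᵀ:
  R  [+0.77358 -0.25304 -0.58098]
  R  [+0.34545 +0.93700 +0.05187]
  R  [+0.53126 -0.24083 +0.81226]
t = (+0.33906, +0.33817, +1.13239) m
tr R = 2.522843; θ = arccos((tr R − 1)/2) = 0.705293 rad = 40.410°
axis k = ((R−Rᵀ)₃₂, (R−Rᵀ)₁₃, (R−Rᵀ)₂₁) / (2 sinθ) = (-0.225763, -0.857869, +0.461619)
rvec = θ·k = (-0.159229, -0.605049, +0.325577)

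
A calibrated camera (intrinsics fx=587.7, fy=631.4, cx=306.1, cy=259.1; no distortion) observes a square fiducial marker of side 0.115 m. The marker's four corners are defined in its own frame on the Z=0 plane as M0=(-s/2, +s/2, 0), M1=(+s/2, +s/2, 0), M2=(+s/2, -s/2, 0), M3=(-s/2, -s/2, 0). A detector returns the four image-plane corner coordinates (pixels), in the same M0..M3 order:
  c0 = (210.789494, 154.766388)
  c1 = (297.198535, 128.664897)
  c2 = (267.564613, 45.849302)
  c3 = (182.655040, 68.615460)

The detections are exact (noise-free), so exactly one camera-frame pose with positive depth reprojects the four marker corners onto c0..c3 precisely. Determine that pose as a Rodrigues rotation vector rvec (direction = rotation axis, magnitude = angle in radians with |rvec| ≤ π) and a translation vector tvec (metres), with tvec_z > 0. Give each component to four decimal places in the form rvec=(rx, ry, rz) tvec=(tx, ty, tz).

Intrinsics K: fx=587.7, fy=631.4, cx=306.1, cy=259.1
Marker side s = 0.115 m; corners in marker frame (Z=0):
  M0 = (-0.0575, +0.0575, 0)
  M1 = (+0.0575, +0.0575, 0)
  M2 = (+0.0575, -0.0575, 0)
  M3 = (-0.0575, -0.0575, 0)
Detected image corners:
  c0 = (210.789494, 154.766388) px
  c1 = (297.198535, 128.664897) px
  c2 = (267.564613, 45.849302) px
  c3 = (182.655040, 68.615460) px
Planar DLT: solve 8×8 A·h = b for H (H[2,2]=1):
  H  [+810.09333 +192.77881 +240.02069]
  H  [-185.13975 +710.12158 +98.68941]
  H  [+0.27268 -0.24417 +1.00000]
B = K⁻¹H; ‖b₁‖=1.329335, ‖b₂‖=1.329335; λ = 2/(‖b₁‖+‖b₂‖) = 0.752256, sign → tz>0 ⇒ λ=+0.752256
r₁ = λ·B[:,0] = (+0.93008,-0.30475,+0.20513); r₂ = λ·B[:,1] = (+0.34242,+0.92142,-0.18367)
r₃ = r₁×r₂ = (-0.13303,+0.24107,+0.96135); SVD([r₁ r₂ r₃]) → R = UVᵀ:
  R  [+0.93008 +0.34242 -0.13303]
  R  [-0.30475 +0.92142 +0.24107]
  R  [+0.20513 -0.18367 +0.96135]
t = (-0.08458, -0.19111, +0.75226) m
tr R = 2.812844; θ = arccos((tr R − 1)/2) = 0.436062 rad = 24.984°
axis k = ((R−Rᵀ)₃₂, (R−Rᵀ)₁₃, (R−Rᵀ)₂₁) / (2 sinθ) = (-0.502810, -0.400307, -0.766118)
rvec = θ·k = (-0.219256, -0.174558, -0.334075)

rvec=(-0.2193, -0.1746, -0.3341) tvec=(-0.0846, -0.1911, 0.7523)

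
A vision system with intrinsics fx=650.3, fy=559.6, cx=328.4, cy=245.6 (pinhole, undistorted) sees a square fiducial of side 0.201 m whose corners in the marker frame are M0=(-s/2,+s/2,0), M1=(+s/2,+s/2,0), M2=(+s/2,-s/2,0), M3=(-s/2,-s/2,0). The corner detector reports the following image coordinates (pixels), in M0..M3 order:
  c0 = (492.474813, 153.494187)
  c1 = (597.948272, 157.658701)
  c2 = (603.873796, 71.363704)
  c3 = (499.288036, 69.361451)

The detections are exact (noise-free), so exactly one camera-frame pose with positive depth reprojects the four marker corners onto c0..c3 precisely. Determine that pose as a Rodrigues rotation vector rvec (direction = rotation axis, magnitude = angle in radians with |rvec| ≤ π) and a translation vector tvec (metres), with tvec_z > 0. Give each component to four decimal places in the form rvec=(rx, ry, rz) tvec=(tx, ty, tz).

Intrinsics K: fx=650.3, fy=559.6, cx=328.4, cy=245.6
Marker side s = 0.201 m; corners in marker frame (Z=0):
  M0 = (-0.1005, +0.1005, 0)
  M1 = (+0.1005, +0.1005, 0)
  M2 = (+0.1005, -0.1005, 0)
  M3 = (-0.1005, -0.1005, 0)
Detected image corners:
  c0 = (492.474813, 153.494187) px
  c1 = (597.948272, 157.658701) px
  c2 = (603.873796, 71.363704) px
  c3 = (499.288036, 69.361451) px
Planar DLT: solve 8×8 A·h = b for H (H[2,2]=1):
  H  [+454.27820 -58.91437 +547.75531]
  H  [+1.25471 +418.27946 +112.73786]
  H  [-0.12445 -0.04960 +1.00000]
B = K⁻¹H; ‖b₁‖=0.773608, ‖b₂‖=0.773608; λ = 2/(‖b₁‖+‖b₂‖) = 1.292645, sign → tz>0 ⇒ λ=+1.292645
r₁ = λ·B[:,0] = (+0.98424,+0.07350,-0.16087); r₂ = λ·B[:,1] = (-0.08473,+0.99434,-0.06411)
r₃ = r₁×r₂ = (+0.15524,+0.07673,+0.98489); SVD([r₁ r₂ r₃]) → R = UVᵀ:
  R  [+0.98424 -0.08473 +0.15524]
  R  [+0.07350 +0.99434 +0.07673]
  R  [-0.16087 -0.06411 +0.98489]
t = (+0.43603, -0.30690, +1.29264) m
tr R = 2.963467; θ = arccos((tr R − 1)/2) = 0.191429 rad = 10.968°
axis k = ((R−Rᵀ)₃₂, (R−Rᵀ)₁₃, (R−Rᵀ)₂₁) / (2 sinθ) = (-0.370123, +0.830720, +0.415828)
rvec = θ·k = (-0.070852, +0.159024, +0.079601)

rvec=(-0.0709, 0.1590, 0.0796) tvec=(0.4360, -0.3069, 1.2926)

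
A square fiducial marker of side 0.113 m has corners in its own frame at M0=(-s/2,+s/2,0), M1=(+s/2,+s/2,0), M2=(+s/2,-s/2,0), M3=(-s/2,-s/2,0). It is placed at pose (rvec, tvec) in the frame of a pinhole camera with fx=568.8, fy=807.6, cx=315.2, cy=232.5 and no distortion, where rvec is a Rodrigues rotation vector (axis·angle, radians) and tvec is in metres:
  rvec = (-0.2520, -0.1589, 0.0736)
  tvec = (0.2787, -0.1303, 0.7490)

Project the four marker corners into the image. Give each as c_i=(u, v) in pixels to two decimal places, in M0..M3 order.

c0=(487.55, 142.50) c1=(568.89, 155.85) c2=(563.84, 44.48) c3=(485.48, 29.18)

Intrinsics K: fx=568.8, fy=807.6, cx=315.2, cy=232.5
Marker side s = 0.113 m; corners in marker frame (Z=0):
  M0 = (-0.0565, +0.0565, 0)
  M1 = (+0.0565, +0.0565, 0)
  M2 = (+0.0565, -0.0565, 0)
  M3 = (-0.0565, -0.0565, 0)
rvec = (-0.2520, -0.1589, 0.0736), |rvec| = θ = 0.30687 rad = 17.582°
Rodrigues: sinθ=0.30208, 1−cosθ=0.04672; R = I + sinθ·[k]× + (1−cosθ)·[k]×²:
    [+0.98479 -0.05259 -0.16562]
    [+0.09232 +0.96581 +0.24226]
    [+0.14722 -0.25387 +0.95597]
t = (0.2787, -0.1303, 0.7490) m
M0: Pc = R·M0+t = (+0.22009, -0.08095, +0.72634); u = 568.8·(+0.22009)/0.72634 + 315.2 = 487.5525, v = 807.6·(-0.08095)/0.72634 + 232.5 = 142.4962
M1: Pc = R·M1+t = (+0.33137, -0.07052, +0.74297); u = 568.8·(+0.33137)/0.74297 + 315.2 = 568.8870, v = 807.6·(-0.07052)/0.74297 + 232.5 = 155.8504
M2: Pc = R·M2+t = (+0.33731, -0.17965, +0.77166); u = 568.8·(+0.33731)/0.77166 + 315.2 = 563.8361, v = 807.6·(-0.17965)/0.77166 + 232.5 = 44.4806
M3: Pc = R·M3+t = (+0.22603, -0.19008, +0.75503); u = 568.8·(+0.22603)/0.75503 + 315.2 = 485.4806, v = 807.6·(-0.19008)/0.75503 + 232.5 = 29.1800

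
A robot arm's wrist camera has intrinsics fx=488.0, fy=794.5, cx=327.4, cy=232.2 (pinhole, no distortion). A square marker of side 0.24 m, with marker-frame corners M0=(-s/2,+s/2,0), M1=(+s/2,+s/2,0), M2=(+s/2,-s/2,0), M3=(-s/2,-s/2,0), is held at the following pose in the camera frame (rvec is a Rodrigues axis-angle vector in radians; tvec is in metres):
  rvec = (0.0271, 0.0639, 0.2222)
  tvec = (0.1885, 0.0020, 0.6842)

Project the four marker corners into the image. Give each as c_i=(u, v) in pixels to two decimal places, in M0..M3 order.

c0=(359.24, 337.84) c1=(527.31, 401.98) c2=(567.91, 127.73) c3=(396.98, 68.61)

Intrinsics K: fx=488.0, fy=794.5, cx=327.4, cy=232.2
Marker side s = 0.24 m; corners in marker frame (Z=0):
  M0 = (-0.1200, +0.1200, 0)
  M1 = (+0.1200, +0.1200, 0)
  M2 = (+0.1200, -0.1200, 0)
  M3 = (-0.1200, -0.1200, 0)
rvec = (0.0271, 0.0639, 0.2222), |rvec| = θ = 0.23279 rad = 13.338°
Rodrigues: sinθ=0.23069, 1−cosθ=0.02697; R = I + sinθ·[k]× + (1−cosθ)·[k]×²:
    [+0.97339 -0.21934 +0.06632]
    [+0.22106 +0.97506 -0.01979]
    [-0.06033 +0.03392 +0.99760]
t = (0.1885, 0.0020, 0.6842) m
M0: Pc = R·M0+t = (+0.04537, +0.09248, +0.69551); u = 488.0·(+0.04537)/0.69551 + 327.4 = 359.2353, v = 794.5·(+0.09248)/0.69551 + 232.2 = 337.8422
M1: Pc = R·M1+t = (+0.27899, +0.14553, +0.68103); u = 488.0·(+0.27899)/0.68103 + 327.4 = 527.3107, v = 794.5·(+0.14553)/0.68103 + 232.2 = 401.9823
M2: Pc = R·M2+t = (+0.33163, -0.08848, +0.67289); u = 488.0·(+0.33163)/0.67289 + 327.4 = 567.9062, v = 794.5·(-0.08848)/0.67289 + 232.2 = 127.7294
M3: Pc = R·M3+t = (+0.09801, -0.14153, +0.68737); u = 488.0·(+0.09801)/0.68737 + 327.4 = 396.9849, v = 794.5·(-0.14153)/0.68737 + 232.2 = 68.6064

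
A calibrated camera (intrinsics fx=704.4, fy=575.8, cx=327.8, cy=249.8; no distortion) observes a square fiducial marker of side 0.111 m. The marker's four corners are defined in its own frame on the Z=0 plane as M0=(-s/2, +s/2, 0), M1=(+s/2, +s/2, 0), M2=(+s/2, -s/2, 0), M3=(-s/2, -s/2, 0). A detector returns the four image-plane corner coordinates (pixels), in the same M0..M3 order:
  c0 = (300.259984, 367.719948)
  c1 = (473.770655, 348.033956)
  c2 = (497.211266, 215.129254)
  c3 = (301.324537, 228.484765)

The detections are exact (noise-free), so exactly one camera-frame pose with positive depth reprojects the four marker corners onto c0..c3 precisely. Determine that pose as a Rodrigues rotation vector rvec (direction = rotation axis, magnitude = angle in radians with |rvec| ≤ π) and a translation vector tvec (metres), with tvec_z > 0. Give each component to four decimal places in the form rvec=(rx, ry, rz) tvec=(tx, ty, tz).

rvec=(0.4732, -0.2439, -0.0352) tvec=(0.0388, 0.0309, 0.4035)

Intrinsics K: fx=704.4, fy=575.8, cx=327.8, cy=249.8
Marker side s = 0.111 m; corners in marker frame (Z=0):
  M0 = (-0.0555, +0.0555, 0)
  M1 = (+0.0555, +0.0555, 0)
  M2 = (+0.0555, -0.0555, 0)
  M3 = (-0.0555, -0.0555, 0)
Detected image corners:
  c0 = (300.259984, 367.719948) px
  c1 = (473.770655, 348.033956) px
  c2 = (497.211266, 215.129254) px
  c3 = (301.324537, 228.484765) px
Planar DLT: solve 8×8 A·h = b for H (H[2,2]=1):
  H  [+1876.27694 +330.09677 +395.60834]
  H  [+10.56756 +1552.01105 +293.84751]
  H  [+0.55613 +1.12832 +1.00000]
B = K⁻¹H; ‖b₁‖=2.478364, ‖b₂‖=2.478364; λ = 2/(‖b₁‖+‖b₂‖) = 0.403492, sign → tz>0 ⇒ λ=+0.403492
r₁ = λ·B[:,0] = (+0.97034,-0.08994,+0.22439); r₂ = λ·B[:,1] = (-0.02278,+0.89006,+0.45527)
r₃ = r₁×r₂ = (-0.24067,-0.44688,+0.86161); SVD([r₁ r₂ r₃]) → R = UVᵀ:
  R  [+0.97034 -0.02278 -0.24067]
  R  [-0.08994 +0.89006 -0.44688]
  R  [+0.22439 +0.45527 +0.86161]
t = (+0.03884, +0.03087, +0.40349) m
tr R = 2.722014; θ = arccos((tr R − 1)/2) = 0.533550 rad = 30.570°
axis k = ((R−Rᵀ)₃₂, (R−Rᵀ)₁₃, (R−Rᵀ)₂₁) / (2 sinθ) = (+0.886906, -0.457207, -0.066029)
rvec = θ·k = (+0.473208, -0.243943, -0.035230)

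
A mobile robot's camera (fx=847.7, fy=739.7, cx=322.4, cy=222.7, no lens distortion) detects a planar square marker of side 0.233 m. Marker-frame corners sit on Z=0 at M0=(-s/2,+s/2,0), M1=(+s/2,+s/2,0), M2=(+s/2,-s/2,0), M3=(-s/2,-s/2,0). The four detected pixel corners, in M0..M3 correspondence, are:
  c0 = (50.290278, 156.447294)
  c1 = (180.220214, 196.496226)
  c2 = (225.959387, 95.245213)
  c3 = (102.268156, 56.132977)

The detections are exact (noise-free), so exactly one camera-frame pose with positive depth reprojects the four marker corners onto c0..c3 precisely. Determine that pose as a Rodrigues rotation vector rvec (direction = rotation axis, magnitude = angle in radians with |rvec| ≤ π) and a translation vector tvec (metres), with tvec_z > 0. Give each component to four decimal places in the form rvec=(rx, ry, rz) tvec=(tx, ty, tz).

rvec=(-0.2846, -0.1052, 0.3300) tvec=(-0.3187, -0.1961, 1.4852)

Intrinsics K: fx=847.7, fy=739.7, cx=322.4, cy=222.7
Marker side s = 0.233 m; corners in marker frame (Z=0):
  M0 = (-0.1165, +0.1165, 0)
  M1 = (+0.1165, +0.1165, 0)
  M2 = (+0.1165, -0.1165, 0)
  M3 = (-0.1165, -0.1165, 0)
Detected image corners:
  c0 = (50.290278, 156.447294) px
  c1 = (180.220214, 196.496226) px
  c2 = (225.959387, 95.245213) px
  c3 = (102.268156, 56.132977) px
Planar DLT: solve 8×8 A·h = b for H (H[2,2]=1):
  H  [+549.16578 -237.11712 +140.52055]
  H  [+174.54038 +407.74674 +125.01160]
  H  [+0.03738 -0.19674 +1.00000]
B = K⁻¹H; ‖b₁‖=0.673319, ‖b₂‖=0.673319; λ = 2/(‖b₁‖+‖b₂‖) = 1.485181, sign → tz>0 ⇒ λ=+1.485181
r₁ = λ·B[:,0] = (+0.94103,+0.33373,+0.05551); r₂ = λ·B[:,1] = (-0.30430,+0.90665,-0.29220)
r₃ = r₁×r₂ = (-0.14785,+0.25808,+0.95474); SVD([r₁ r₂ r₃]) → R = UVᵀ:
  R  [+0.94103 -0.30430 -0.14785]
  R  [+0.33373 +0.90665 +0.25808]
  R  [+0.05551 -0.29220 +0.95474]
t = (-0.31866, -0.19614, +1.48518) m
tr R = 2.802429; θ = arccos((tr R − 1)/2) = 0.448232 rad = 25.682°
axis k = ((R−Rᵀ)₃₂, (R−Rᵀ)₁₃, (R−Rᵀ)₂₁) / (2 sinθ) = (-0.634879, -0.234628, +0.736124)
rvec = θ·k = (-0.284573, -0.105168, +0.329955)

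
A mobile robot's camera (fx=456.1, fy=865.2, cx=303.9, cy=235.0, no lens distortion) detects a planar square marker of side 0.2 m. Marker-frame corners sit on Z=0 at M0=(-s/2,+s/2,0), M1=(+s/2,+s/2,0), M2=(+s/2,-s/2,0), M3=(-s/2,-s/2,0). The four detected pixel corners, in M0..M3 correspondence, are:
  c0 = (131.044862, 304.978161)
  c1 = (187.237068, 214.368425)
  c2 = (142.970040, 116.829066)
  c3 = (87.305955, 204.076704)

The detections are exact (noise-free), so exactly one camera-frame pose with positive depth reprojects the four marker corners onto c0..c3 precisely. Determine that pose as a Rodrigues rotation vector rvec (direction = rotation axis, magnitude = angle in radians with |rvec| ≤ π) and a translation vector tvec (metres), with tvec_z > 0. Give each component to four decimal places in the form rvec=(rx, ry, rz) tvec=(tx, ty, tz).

rvec=(-0.1643, -0.0418, -0.7269) tvec=(-0.4663, -0.0380, 1.2752)

Intrinsics K: fx=456.1, fy=865.2, cx=303.9, cy=235.0
Marker side s = 0.2 m; corners in marker frame (Z=0):
  M0 = (-0.1000, +0.1000, 0)
  M1 = (+0.1000, +0.1000, 0)
  M2 = (+0.1000, -0.1000, 0)
  M3 = (-0.1000, -0.1000, 0)
Detected image corners:
  c0 = (131.044862, 304.978161) px
  c1 = (187.237068, 214.368425) px
  c2 = (142.970040, 116.829066) px
  c3 = (87.305955, 204.076704) px
Planar DLT: solve 8×8 A·h = b for H (H[2,2]=1):
  H  [+289.84958 +205.50666 +137.11502]
  H  [-428.89566 +473.80144 +209.20645]
  H  [+0.07454 -0.10586 +1.00000]
B = K⁻¹H; ‖b₁‖=0.784201, ‖b₂‖=0.784201; λ = 2/(‖b₁‖+‖b₂‖) = 1.275184, sign → tz>0 ⇒ λ=+1.275184
r₁ = λ·B[:,0] = (+0.74704,-0.65795,+0.09506); r₂ = λ·B[:,1] = (+0.66451,+0.73498,-0.13500)
r₃ = r₁×r₂ = (+0.01896,+0.16401,+0.98628); SVD([r₁ r₂ r₃]) → R = UVᵀ:
  R  [+0.74704 +0.66451 +0.01896]
  R  [-0.65795 +0.73498 +0.16401]
  R  [+0.09506 -0.13500 +0.98628]
t = (-0.46630, -0.03802, +1.27518) m
tr R = 2.468297; θ = arccos((tr R − 1)/2) = 0.746384 rad = 42.765°
axis k = ((R−Rᵀ)₃₂, (R−Rᵀ)₁₃, (R−Rᵀ)₂₁) / (2 sinθ) = (-0.220186, -0.056040, -0.973847)
rvec = θ·k = (-0.164343, -0.041827, -0.726864)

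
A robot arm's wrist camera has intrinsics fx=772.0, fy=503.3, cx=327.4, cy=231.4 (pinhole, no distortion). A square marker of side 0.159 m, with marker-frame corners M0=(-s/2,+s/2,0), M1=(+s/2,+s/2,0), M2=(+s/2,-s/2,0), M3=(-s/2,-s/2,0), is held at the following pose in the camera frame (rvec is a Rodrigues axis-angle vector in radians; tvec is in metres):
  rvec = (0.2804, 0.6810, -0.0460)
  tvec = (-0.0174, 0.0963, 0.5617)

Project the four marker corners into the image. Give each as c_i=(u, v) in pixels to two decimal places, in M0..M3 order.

c0=(243.40, 366.12) c1=(407.35, 398.84) c2=(380.39, 255.70) c3=(210.39, 244.95)

Intrinsics K: fx=772.0, fy=503.3, cx=327.4, cy=231.4
Marker side s = 0.159 m; corners in marker frame (Z=0):
  M0 = (-0.0795, +0.0795, 0)
  M1 = (+0.0795, +0.0795, 0)
  M2 = (+0.0795, -0.0795, 0)
  M3 = (-0.0795, -0.0795, 0)
rvec = (0.2804, 0.6810, -0.0460), |rvec| = θ = 0.73790 rad = 42.279°
Rodrigues: sinθ=0.67274, 1−cosθ=0.26012; R = I + sinθ·[k]× + (1−cosθ)·[k]×²:
    [+0.77744 +0.13316 +0.61470]
    [+0.04928 +0.96143 -0.27060]
    [-0.62702 +0.24067 +0.74089]
t = (-0.0174, 0.0963, 0.5617) m
M0: Pc = R·M0+t = (-0.06862, +0.16882, +0.63068); u = 772.0·(-0.06862)/0.63068 + 327.4 = 243.4037, v = 503.3·(+0.16882)/0.63068 + 231.4 = 366.1191
M1: Pc = R·M1+t = (+0.05499, +0.17665, +0.53099); u = 772.0·(+0.05499)/0.53099 + 327.4 = 407.3540, v = 503.3·(+0.17665)/0.53099 + 231.4 = 398.8412
M2: Pc = R·M2+t = (+0.03382, +0.02378, +0.49272); u = 772.0·(+0.03382)/0.49272 + 327.4 = 380.3904, v = 503.3·(+0.02378)/0.49272 + 231.4 = 255.6953
M3: Pc = R·M3+t = (-0.08979, +0.01595, +0.59241); u = 772.0·(-0.08979)/0.59241 + 327.4 = 210.3874, v = 503.3·(+0.01595)/0.59241 + 231.4 = 244.9493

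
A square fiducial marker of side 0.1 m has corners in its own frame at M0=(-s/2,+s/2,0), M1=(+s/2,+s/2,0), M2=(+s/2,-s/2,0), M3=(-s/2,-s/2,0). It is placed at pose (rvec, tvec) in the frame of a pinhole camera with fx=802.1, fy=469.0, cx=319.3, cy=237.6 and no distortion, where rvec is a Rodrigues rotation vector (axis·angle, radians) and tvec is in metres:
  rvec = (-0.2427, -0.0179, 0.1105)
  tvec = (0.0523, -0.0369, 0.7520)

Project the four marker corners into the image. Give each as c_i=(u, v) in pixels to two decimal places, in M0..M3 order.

Intrinsics K: fx=802.1, fy=469.0, cx=319.3, cy=237.6
Marker side s = 0.1 m; corners in marker frame (Z=0):
  M0 = (-0.0500, +0.0500, 0)
  M1 = (+0.0500, +0.0500, 0)
  M2 = (+0.0500, -0.0500, 0)
  M3 = (-0.0500, -0.0500, 0)
rvec = (-0.2427, -0.0179, 0.1105), |rvec| = θ = 0.26727 rad = 15.314°
Rodrigues: sinθ=0.26410, 1−cosθ=0.03550; R = I + sinθ·[k]× + (1−cosθ)·[k]×²:
    [+0.99377 -0.10703 -0.03102]
    [+0.11135 +0.96465 +0.23884]
    [+0.00436 -0.24080 +0.97056]
t = (0.0523, -0.0369, 0.7520) m
M0: Pc = R·M0+t = (-0.00274, +0.00577, +0.73974); u = 802.1·(-0.00274)/0.73974 + 319.3 = 316.3289, v = 469.0·(+0.00577)/0.73974 + 237.6 = 241.2552
M1: Pc = R·M1+t = (+0.09664, +0.01690, +0.74018); u = 802.1·(+0.09664)/0.74018 + 319.3 = 424.0216, v = 469.0·(+0.01690)/0.74018 + 237.6 = 248.3085
M2: Pc = R·M2+t = (+0.10734, -0.07957, +0.76426); u = 802.1·(+0.10734)/0.76426 + 319.3 = 431.9550, v = 469.0·(-0.07957)/0.76426 + 237.6 = 188.7734
M3: Pc = R·M3+t = (+0.00796, -0.09070, +0.76382); u = 802.1·(+0.00796)/0.76382 + 319.3 = 327.6619, v = 469.0·(-0.09070)/0.76382 + 237.6 = 181.9086

c0=(316.33, 241.26) c1=(424.02, 248.31) c2=(431.95, 188.77) c3=(327.66, 181.91)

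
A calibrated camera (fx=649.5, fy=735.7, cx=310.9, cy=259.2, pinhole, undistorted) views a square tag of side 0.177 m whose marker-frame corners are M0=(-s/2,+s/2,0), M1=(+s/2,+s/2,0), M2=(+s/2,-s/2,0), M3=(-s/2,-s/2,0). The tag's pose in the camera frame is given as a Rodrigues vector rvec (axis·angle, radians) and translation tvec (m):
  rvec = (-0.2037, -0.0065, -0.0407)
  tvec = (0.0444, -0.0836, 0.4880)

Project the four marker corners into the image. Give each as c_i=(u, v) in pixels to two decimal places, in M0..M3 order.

Intrinsics K: fx=649.5, fy=735.7, cx=310.9, cy=259.2
Marker side s = 0.177 m; corners in marker frame (Z=0):
  M0 = (-0.0885, +0.0885, 0)
  M1 = (+0.0885, +0.0885, 0)
  M2 = (+0.0885, -0.0885, 0)
  M3 = (-0.0885, -0.0885, 0)
rvec = (-0.2037, -0.0065, -0.0407), |rvec| = θ = 0.20783 rad = 11.908°
Rodrigues: sinθ=0.20634, 1−cosθ=0.02152; R = I + sinθ·[k]× + (1−cosθ)·[k]×²:
    [+0.99915 +0.04107 -0.00232]
    [-0.03975 +0.97850 +0.20237]
    [+0.01058 -0.20210 +0.97931]
t = (0.0444, -0.0836, 0.4880) m
M0: Pc = R·M0+t = (-0.04039, +0.00652, +0.46918); u = 649.5·(-0.04039)/0.46918 + 310.9 = 254.9857, v = 735.7·(+0.00652)/0.46918 + 259.2 = 269.4162
M1: Pc = R·M1+t = (+0.13646, -0.00052, +0.47105); u = 649.5·(+0.13646)/0.47105 + 310.9 = 499.0550, v = 735.7·(-0.00052)/0.47105 + 259.2 = 258.3875
M2: Pc = R·M2+t = (+0.12919, -0.17372, +0.50682); u = 649.5·(+0.12919)/0.50682 + 310.9 = 476.4594, v = 735.7·(-0.17372)/0.50682 + 259.2 = 7.0365
M3: Pc = R·M3+t = (-0.04766, -0.16668, +0.50495); u = 649.5·(-0.04766)/0.50495 + 310.9 = 249.5971, v = 735.7·(-0.16668)/0.50495 + 259.2 = 16.3514

c0=(254.99, 269.42) c1=(499.05, 258.39) c2=(476.46, 7.04) c3=(249.60, 16.35)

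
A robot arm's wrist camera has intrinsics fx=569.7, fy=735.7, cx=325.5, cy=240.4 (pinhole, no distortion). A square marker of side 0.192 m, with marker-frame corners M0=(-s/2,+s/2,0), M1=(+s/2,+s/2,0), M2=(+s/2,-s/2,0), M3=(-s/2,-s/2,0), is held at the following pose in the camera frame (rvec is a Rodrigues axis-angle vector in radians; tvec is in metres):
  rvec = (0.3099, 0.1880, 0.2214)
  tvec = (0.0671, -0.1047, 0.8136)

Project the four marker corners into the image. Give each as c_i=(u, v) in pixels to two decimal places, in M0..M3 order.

c0=(297.12, 207.04) c1=(422.43, 247.33) c2=(456.70, 77.21) c3=(320.46, 39.90)

Intrinsics K: fx=569.7, fy=735.7, cx=325.5, cy=240.4
Marker side s = 0.192 m; corners in marker frame (Z=0):
  M0 = (-0.0960, +0.0960, 0)
  M1 = (+0.0960, +0.0960, 0)
  M2 = (+0.0960, -0.0960, 0)
  M3 = (-0.0960, -0.0960, 0)
rvec = (0.3099, 0.1880, 0.2214), |rvec| = θ = 0.42474 rad = 24.336°
Rodrigues: sinθ=0.41208, 1−cosθ=0.08885; R = I + sinθ·[k]× + (1−cosθ)·[k]×²:
    [+0.95845 -0.18611 +0.21619]
    [+0.24350 +0.92856 -0.28017]
    [-0.14860 +0.32117 +0.93529]
t = (0.0671, -0.1047, 0.8136) m
M0: Pc = R·M0+t = (-0.04278, -0.03893, +0.85870); u = 569.7·(-0.04278)/0.85870 + 325.5 = 297.1194, v = 735.7·(-0.03893)/0.85870 + 240.4 = 207.0424
M1: Pc = R·M1+t = (+0.14124, +0.00782, +0.83017); u = 569.7·(+0.14124)/0.83017 + 325.5 = 422.4290, v = 735.7·(+0.00782)/0.83017 + 240.4 = 247.3277
M2: Pc = R·M2+t = (+0.17698, -0.17047, +0.76850); u = 569.7·(+0.17698)/0.76850 + 325.5 = 456.6956, v = 735.7·(-0.17047)/0.76850 + 240.4 = 77.2105
M3: Pc = R·M3+t = (-0.00704, -0.21722, +0.79703); u = 569.7·(-0.00704)/0.79703 + 325.5 = 320.4646, v = 735.7·(-0.21722)/0.79703 + 240.4 = 39.8983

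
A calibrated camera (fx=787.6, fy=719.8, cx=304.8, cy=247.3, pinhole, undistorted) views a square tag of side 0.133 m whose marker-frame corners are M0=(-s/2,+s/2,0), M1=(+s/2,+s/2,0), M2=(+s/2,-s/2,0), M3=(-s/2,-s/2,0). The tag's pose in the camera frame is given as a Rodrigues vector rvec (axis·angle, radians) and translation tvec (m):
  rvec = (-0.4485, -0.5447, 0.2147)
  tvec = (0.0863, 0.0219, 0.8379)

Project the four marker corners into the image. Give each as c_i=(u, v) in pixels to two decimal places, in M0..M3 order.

Intrinsics K: fx=787.6, fy=719.8, cx=304.8, cy=247.3
Marker side s = 0.133 m; corners in marker frame (Z=0):
  M0 = (-0.0665, +0.0665, 0)
  M1 = (+0.0665, +0.0665, 0)
  M2 = (+0.0665, -0.0665, 0)
  M3 = (-0.0665, -0.0665, 0)
rvec = (-0.4485, -0.5447, 0.2147), |rvec| = θ = 0.73753 rad = 42.257°
Rodrigues: sinθ=0.67246, 1−cosθ=0.25987; R = I + sinθ·[k]× + (1−cosθ)·[k]×²:
    [+0.83623 -0.07905 -0.54265]
    [+0.31247 +0.88188 +0.35306]
    [+0.45064 -0.46480 +0.76216]
t = (0.0863, 0.0219, 0.8379) m
M0: Pc = R·M0+t = (+0.02543, +0.05977, +0.77702); u = 787.6·(+0.02543)/0.77702 + 304.8 = 330.5801, v = 719.8·(+0.05977)/0.77702 + 247.3 = 302.6643
M1: Pc = R·M1+t = (+0.13665, +0.10132, +0.83696); u = 787.6·(+0.13665)/0.83696 + 304.8 = 433.3940, v = 719.8·(+0.10132)/0.83696 + 247.3 = 334.4407
M2: Pc = R·M2+t = (+0.14717, -0.01597, +0.89878); u = 787.6·(+0.14717)/0.89878 + 304.8 = 433.7619, v = 719.8·(-0.01597)/0.89878 + 247.3 = 234.5136
M3: Pc = R·M3+t = (+0.03595, -0.05752, +0.83884); u = 787.6·(+0.03595)/0.83884 + 304.8 = 338.5513, v = 719.8·(-0.05752)/0.83884 + 247.3 = 197.9392

c0=(330.58, 302.66) c1=(433.39, 334.44) c2=(433.76, 234.51) c3=(338.55, 197.94)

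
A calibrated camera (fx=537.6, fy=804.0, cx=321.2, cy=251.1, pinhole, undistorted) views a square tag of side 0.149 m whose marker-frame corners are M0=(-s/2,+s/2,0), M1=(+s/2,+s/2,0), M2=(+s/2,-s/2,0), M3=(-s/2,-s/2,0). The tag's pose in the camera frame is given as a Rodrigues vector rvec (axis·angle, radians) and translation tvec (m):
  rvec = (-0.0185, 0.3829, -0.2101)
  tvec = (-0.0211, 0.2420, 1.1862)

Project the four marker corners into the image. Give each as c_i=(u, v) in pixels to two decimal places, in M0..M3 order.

c0=(288.44, 470.67) c1=(349.75, 459.65) c2=(335.76, 357.36) c3=(275.51, 372.92)

Intrinsics K: fx=537.6, fy=804.0, cx=321.2, cy=251.1
Marker side s = 0.149 m; corners in marker frame (Z=0):
  M0 = (-0.0745, +0.0745, 0)
  M1 = (+0.0745, +0.0745, 0)
  M2 = (+0.0745, -0.0745, 0)
  M3 = (-0.0745, -0.0745, 0)
rvec = (-0.0185, 0.3829, -0.2101), |rvec| = θ = 0.43715 rad = 25.047°
Rodrigues: sinθ=0.42336, 1−cosθ=0.09404; R = I + sinθ·[k]× + (1−cosθ)·[k]×²:
    [+0.90613 +0.19999 +0.37273]
    [-0.20696 +0.97811 -0.02167]
    [-0.36891 -0.05750 +0.92769]
t = (-0.0211, 0.2420, 1.1862) m
M0: Pc = R·M0+t = (-0.07371, +0.33029, +1.20940); u = 537.6·(-0.07371)/1.20940 + 321.2 = 288.4355, v = 804.0·(+0.33029)/1.20940 + 251.1 = 470.6727
M1: Pc = R·M1+t = (+0.06131, +0.29945, +1.15443); u = 537.6·(+0.06131)/1.15443 + 321.2 = 349.7491, v = 804.0·(+0.29945)/1.15443 + 251.1 = 459.6514
M2: Pc = R·M2+t = (+0.03151, +0.15371, +1.16300); u = 537.6·(+0.03151)/1.16300 + 321.2 = 335.7646, v = 804.0·(+0.15371)/1.16300 + 251.1 = 357.3638
M3: Pc = R·M3+t = (-0.10351, +0.18455, +1.21797); u = 537.6·(-0.10351)/1.21797 + 321.2 = 275.5135, v = 804.0·(+0.18455)/1.21797 + 251.1 = 372.9239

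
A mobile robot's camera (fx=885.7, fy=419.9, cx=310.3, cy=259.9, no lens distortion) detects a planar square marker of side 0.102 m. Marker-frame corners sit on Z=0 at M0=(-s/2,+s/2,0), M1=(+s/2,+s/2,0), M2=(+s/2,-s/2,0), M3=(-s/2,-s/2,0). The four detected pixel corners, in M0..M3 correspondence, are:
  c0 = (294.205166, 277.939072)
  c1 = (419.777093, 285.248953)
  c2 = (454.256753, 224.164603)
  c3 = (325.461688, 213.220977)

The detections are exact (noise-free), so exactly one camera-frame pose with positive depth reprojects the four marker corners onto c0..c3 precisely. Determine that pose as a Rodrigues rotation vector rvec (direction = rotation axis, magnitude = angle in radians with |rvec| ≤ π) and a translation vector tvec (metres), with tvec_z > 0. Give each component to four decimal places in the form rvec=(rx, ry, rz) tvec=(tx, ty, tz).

rvec=(0.2844, -0.3169, 0.1804) tvec=(0.0471, -0.0139, 0.6474)

Intrinsics K: fx=885.7, fy=419.9, cx=310.3, cy=259.9
Marker side s = 0.102 m; corners in marker frame (Z=0):
  M0 = (-0.0510, +0.0510, 0)
  M1 = (+0.0510, +0.0510, 0)
  M2 = (+0.0510, -0.0510, 0)
  M3 = (-0.0510, -0.0510, 0)
Detected image corners:
  c0 = (294.205166, 277.939072) px
  c1 = (419.777093, 285.248953) px
  c2 = (454.256753, 224.164603) px
  c3 = (325.461688, 213.220977) px
Planar DLT: solve 8×8 A·h = b for H (H[2,2]=1):
  H  [+1437.46544 -180.54073 +374.76396]
  H  [+216.99226 +711.40664 +250.87276]
  H  [+0.51115 +0.38055 +1.00000]
B = K⁻¹H; ‖b₁‖=1.544752, ‖b₂‖=1.544752; λ = 2/(‖b₁‖+‖b₂‖) = 0.647353, sign → tz>0 ⇒ λ=+0.647353
r₁ = λ·B[:,0] = (+0.93471,+0.12973,+0.33089); r₂ = λ·B[:,1] = (-0.21826,+0.94428,+0.24635)
r₃ = r₁×r₂ = (-0.28050,-0.30249,+0.91095); SVD([r₁ r₂ r₃]) → R = UVᵀ:
  R  [+0.93471 -0.21826 -0.28050]
  R  [+0.12973 +0.94428 -0.30249]
  R  [+0.33089 +0.24635 +0.91095]
t = (+0.04712, -0.01392, +0.64735) m
tr R = 2.789938; θ = arccos((tr R − 1)/2) = 0.462434 rad = 26.496°
axis k = ((R−Rᵀ)₃₂, (R−Rᵀ)₁₃, (R−Rᵀ)₂₁) / (2 sinθ) = (+0.615114, -0.685220, +0.390011)
rvec = θ·k = (+0.284450, -0.316869, +0.180354)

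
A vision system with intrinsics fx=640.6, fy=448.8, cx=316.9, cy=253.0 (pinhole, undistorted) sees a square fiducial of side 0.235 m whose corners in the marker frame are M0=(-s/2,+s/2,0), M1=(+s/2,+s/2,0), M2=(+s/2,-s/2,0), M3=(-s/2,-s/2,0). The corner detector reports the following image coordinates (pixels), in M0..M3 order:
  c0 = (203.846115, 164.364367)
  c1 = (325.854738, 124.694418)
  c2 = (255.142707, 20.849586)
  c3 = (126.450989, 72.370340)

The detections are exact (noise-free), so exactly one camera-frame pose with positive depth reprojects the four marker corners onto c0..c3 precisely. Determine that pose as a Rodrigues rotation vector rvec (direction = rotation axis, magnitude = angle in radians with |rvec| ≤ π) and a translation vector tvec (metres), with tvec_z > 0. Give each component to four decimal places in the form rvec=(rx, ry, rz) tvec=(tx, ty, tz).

Intrinsics K: fx=640.6, fy=448.8, cx=316.9, cy=253.0
Marker side s = 0.235 m; corners in marker frame (Z=0):
  M0 = (-0.1175, +0.1175, 0)
  M1 = (+0.1175, +0.1175, 0)
  M2 = (+0.1175, -0.1175, 0)
  M3 = (-0.1175, -0.1175, 0)
Detected image corners:
  c0 = (203.846115, 164.364367) px
  c1 = (325.854738, 124.694418) px
  c2 = (255.142707, 20.849586) px
  c3 = (126.450989, 72.370340) px
Planar DLT: solve 8×8 A·h = b for H (H[2,2]=1):
  H  [+459.56708 +410.55562 +227.27157]
  H  [-223.47099 +455.53583 +98.82593]
  H  [-0.32105 +0.41654 +1.00000]
B = K⁻¹H; ‖b₁‖=0.985540, ‖b₂‖=0.985540; λ = 2/(‖b₁‖+‖b₂‖) = 1.014672, sign → tz>0 ⇒ λ=+1.014672
r₁ = λ·B[:,0] = (+0.88908,-0.32160,-0.32576); r₂ = λ·B[:,1] = (+0.44121,+0.79164,+0.42265)
r₃ = r₁×r₂ = (+0.12196,-0.51950,+0.84572); SVD([r₁ r₂ r₃]) → R = UVᵀ:
  R  [+0.88908 +0.44121 +0.12196]
  R  [-0.32160 +0.79164 -0.51950]
  R  [-0.32576 +0.42265 +0.84572]
t = (-0.14197, -0.34857, +1.01467) m
tr R = 2.526442; θ = arccos((tr R − 1)/2) = 0.702513 rad = 40.251°
axis k = ((R−Rᵀ)₃₂, (R−Rᵀ)₁₃, (R−Rᵀ)₂₁) / (2 sinθ) = (+0.729062, +0.346455, -0.590286)
rvec = θ·k = (+0.512176, +0.243389, -0.414683)

rvec=(0.5122, 0.2434, -0.4147) tvec=(-0.1420, -0.3486, 1.0147)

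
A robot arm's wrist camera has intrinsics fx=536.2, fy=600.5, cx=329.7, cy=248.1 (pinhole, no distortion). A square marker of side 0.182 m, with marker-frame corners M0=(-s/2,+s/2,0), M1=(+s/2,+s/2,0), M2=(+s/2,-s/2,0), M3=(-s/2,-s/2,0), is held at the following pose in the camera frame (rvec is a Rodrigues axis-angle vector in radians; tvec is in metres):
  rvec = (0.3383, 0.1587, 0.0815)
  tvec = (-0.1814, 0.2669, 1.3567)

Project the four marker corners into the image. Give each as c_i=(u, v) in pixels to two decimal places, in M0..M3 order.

Intrinsics K: fx=536.2, fy=600.5, cx=329.7, cy=248.1
Marker side s = 0.182 m; corners in marker frame (Z=0):
  M0 = (-0.0910, +0.0910, 0)
  M1 = (+0.0910, +0.0910, 0)
  M2 = (+0.0910, -0.0910, 0)
  M3 = (-0.0910, -0.0910, 0)
rvec = (0.3383, 0.1587, 0.0815), |rvec| = θ = 0.38246 rad = 21.913°
Rodrigues: sinθ=0.37320, 1−cosθ=0.07225; R = I + sinθ·[k]× + (1−cosθ)·[k]×²:
    [+0.98428 -0.05301 +0.16848]
    [+0.10605 +0.94019 -0.32372]
    [-0.14124 +0.33650 +0.93103]
t = (-0.1814, 0.2669, 1.3567) m
M0: Pc = R·M0+t = (-0.27579, +0.34281, +1.40017); u = 536.2·(-0.27579)/1.40017 + 329.7 = 224.0844, v = 600.5·(+0.34281)/1.40017 + 248.1 = 395.1214
M1: Pc = R·M1+t = (-0.09665, +0.36211, +1.37447); u = 536.2·(-0.09665)/1.37447 + 329.7 = 291.9937, v = 600.5·(+0.36211)/1.37447 + 248.1 = 406.3033
M2: Pc = R·M2+t = (-0.08701, +0.19099, +1.31323); u = 536.2·(-0.08701)/1.31323 + 329.7 = 294.1745, v = 600.5·(+0.19099)/1.31323 + 248.1 = 335.4355
M3: Pc = R·M3+t = (-0.26615, +0.17169, +1.33893); u = 536.2·(-0.26615)/1.33893 + 329.7 = 223.1170, v = 600.5·(+0.17169)/1.33893 + 248.1 = 325.1027

c0=(224.08, 395.12) c1=(291.99, 406.30) c2=(294.17, 335.44) c3=(223.12, 325.10)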